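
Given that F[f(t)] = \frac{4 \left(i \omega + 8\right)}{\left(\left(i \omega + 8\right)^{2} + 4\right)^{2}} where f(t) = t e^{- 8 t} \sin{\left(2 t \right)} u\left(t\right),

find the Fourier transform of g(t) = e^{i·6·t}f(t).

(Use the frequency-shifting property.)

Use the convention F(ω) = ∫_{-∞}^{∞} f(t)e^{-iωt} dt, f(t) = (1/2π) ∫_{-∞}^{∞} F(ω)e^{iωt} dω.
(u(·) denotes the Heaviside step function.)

F[g](ω) = \frac{4 \left(i \left(\omega - 6\right) + 8\right)}{\left(\left(i \left(\omega - 6\right) + 8\right)^{2} + 4\right)^{2}}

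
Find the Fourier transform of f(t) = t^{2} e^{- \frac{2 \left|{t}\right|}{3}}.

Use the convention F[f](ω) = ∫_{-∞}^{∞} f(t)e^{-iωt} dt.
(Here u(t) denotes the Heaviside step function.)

F(ω) = \frac{216 \left(4 - 27 \omega^{2}\right)}{\left(9 \omega^{2} + 4\right)^{3}}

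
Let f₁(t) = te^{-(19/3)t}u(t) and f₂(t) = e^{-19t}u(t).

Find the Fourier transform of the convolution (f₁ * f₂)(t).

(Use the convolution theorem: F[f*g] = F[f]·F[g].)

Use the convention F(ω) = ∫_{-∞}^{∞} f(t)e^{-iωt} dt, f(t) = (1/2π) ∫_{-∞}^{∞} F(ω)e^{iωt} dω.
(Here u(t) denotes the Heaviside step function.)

F[f₁*f₂](ω) = \frac{9}{\left(i \omega + 19\right) \left(3 i \omega + 19\right)^{2}}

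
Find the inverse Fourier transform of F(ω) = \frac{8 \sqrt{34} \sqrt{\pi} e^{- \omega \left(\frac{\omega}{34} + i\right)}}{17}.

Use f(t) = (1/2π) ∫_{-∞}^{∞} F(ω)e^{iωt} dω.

f(t) = 8 e^{- \frac{17 \left(t - 1\right)^{2}}{2}}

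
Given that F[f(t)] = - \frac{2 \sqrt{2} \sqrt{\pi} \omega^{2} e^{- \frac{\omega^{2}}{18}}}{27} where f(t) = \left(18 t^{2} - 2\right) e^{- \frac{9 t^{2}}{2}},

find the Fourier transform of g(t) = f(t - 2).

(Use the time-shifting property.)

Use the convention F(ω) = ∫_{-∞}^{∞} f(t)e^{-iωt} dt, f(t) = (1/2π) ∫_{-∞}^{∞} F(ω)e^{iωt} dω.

F[g](ω) = - \frac{2 \sqrt{2} \sqrt{\pi} \omega^{2} e^{- \frac{\omega \left(\omega + 36 i\right)}{18}}}{27}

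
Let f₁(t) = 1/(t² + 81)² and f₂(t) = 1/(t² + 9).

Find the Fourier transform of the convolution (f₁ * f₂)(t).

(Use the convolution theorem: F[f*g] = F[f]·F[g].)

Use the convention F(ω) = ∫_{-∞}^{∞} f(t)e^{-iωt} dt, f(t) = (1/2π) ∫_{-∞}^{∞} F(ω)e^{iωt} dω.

F[f₁*f₂](ω) = \frac{\pi^{2} \left(9 \left|{\omega}\right| + 1\right) e^{- 12 \left|{\omega}\right|}}{4374}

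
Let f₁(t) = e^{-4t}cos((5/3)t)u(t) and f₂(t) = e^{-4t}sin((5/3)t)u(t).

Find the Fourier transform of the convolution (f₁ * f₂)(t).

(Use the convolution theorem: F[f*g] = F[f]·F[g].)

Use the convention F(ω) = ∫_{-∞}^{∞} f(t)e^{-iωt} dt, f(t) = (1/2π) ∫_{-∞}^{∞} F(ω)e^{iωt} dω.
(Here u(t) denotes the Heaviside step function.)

F[f₁*f₂](ω) = \frac{135 \left(i \omega + 4\right)}{\left(9 \left(i \omega + 4\right)^{2} + 25\right)^{2}}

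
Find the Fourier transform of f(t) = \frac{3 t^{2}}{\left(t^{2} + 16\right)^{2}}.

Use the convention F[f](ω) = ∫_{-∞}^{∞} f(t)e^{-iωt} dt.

F(ω) = \frac{3 \pi \left(1 - 4 \left|{\omega}\right|\right) e^{- 4 \left|{\omega}\right|}}{8}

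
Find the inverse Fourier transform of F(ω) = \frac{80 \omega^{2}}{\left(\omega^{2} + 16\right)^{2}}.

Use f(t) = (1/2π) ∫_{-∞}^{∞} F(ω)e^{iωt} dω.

f(t) = 5 \left(1 - 4 \left|{t}\right|\right) e^{- 4 \left|{t}\right|}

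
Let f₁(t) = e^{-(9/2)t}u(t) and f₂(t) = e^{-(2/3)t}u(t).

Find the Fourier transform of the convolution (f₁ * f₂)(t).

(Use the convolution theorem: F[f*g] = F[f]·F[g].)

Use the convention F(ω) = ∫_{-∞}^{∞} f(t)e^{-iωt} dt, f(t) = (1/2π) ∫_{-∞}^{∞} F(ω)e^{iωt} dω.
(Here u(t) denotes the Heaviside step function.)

F[f₁*f₂](ω) = \frac{6}{- 6 \omega^{2} + 31 i \omega + 18}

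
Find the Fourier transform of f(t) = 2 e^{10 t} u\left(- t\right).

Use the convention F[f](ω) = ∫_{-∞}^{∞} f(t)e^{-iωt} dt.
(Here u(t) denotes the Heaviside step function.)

F(ω) = - \frac{2}{i \omega - 10}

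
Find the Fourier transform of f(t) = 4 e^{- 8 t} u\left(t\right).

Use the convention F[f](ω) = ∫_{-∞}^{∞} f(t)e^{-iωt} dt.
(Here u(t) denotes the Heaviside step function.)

F(ω) = \frac{4}{i \omega + 8}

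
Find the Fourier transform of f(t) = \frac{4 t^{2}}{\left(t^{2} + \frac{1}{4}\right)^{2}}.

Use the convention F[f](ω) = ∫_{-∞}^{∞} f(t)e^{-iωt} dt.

F(ω) = 2 \pi \left(2 - \left|{\omega}\right|\right) e^{- \frac{\left|{\omega}\right|}{2}}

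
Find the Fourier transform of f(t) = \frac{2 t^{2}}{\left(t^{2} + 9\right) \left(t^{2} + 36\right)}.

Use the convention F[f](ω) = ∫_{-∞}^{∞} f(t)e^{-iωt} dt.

F(ω) = \frac{2 \pi \left(2 - e^{3 \left|{\omega}\right|}\right) e^{- 6 \left|{\omega}\right|}}{9}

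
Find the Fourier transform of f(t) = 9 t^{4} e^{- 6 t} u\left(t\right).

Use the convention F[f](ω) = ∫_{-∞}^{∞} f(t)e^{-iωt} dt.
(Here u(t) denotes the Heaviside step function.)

F(ω) = \frac{216}{\left(i \omega + 6\right)^{5}}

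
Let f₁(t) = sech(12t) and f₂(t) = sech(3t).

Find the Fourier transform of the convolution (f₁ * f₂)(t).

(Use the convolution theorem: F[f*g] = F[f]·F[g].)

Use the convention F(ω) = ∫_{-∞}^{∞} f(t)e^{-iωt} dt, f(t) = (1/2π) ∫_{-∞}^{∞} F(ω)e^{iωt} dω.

F[f₁*f₂](ω) = \frac{\pi^{2}}{36 \cosh{\left(\frac{\pi \omega}{24} \right)} \cosh{\left(\frac{\pi \omega}{6} \right)}}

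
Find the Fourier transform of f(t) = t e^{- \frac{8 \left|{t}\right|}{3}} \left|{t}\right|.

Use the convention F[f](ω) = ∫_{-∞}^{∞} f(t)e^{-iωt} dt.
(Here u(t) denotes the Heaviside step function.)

F(ω) = \frac{972 i \omega \left(3 \omega^{2} - 64\right)}{\left(9 \omega^{2} + 64\right)^{3}}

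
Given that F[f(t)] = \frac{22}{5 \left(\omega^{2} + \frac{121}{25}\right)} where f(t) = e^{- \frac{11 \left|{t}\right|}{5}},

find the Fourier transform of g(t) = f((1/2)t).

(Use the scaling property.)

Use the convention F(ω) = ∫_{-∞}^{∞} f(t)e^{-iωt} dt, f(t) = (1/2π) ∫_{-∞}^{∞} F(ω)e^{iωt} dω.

F[g](ω) = \frac{220}{100 \omega^{2} + 121}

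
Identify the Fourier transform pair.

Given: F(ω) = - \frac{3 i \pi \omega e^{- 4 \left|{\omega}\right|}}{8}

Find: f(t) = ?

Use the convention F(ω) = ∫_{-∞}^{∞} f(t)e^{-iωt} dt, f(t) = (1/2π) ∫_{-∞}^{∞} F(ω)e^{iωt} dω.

f(t) = \frac{3 t}{\left(t^{2} + 16\right)^{2}}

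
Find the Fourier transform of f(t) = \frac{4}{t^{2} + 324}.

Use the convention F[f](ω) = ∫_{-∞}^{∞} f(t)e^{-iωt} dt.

F(ω) = \frac{2 \pi e^{- 18 \left|{\omega}\right|}}{9}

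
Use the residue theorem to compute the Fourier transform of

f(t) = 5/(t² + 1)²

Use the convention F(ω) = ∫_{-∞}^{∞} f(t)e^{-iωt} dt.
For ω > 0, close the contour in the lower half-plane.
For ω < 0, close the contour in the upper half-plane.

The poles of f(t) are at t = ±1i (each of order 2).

Let g(z) = f(z)e^{-iωz}; for large |z| the factor e^{-iωz} decays in the lower half-plane when ω > 0 and in the upper half-plane when ω < 0.

Case ω > 0 (lower half-plane, clockwise contour ⇒ F(ω) = -2πi·ΣRes):
  Res_{z = - i} g(z) = \frac{5 i \left(\omega + 1\right) e^{- \omega}}{4} (pole of order 2)
  F(ω) = -2πi·ΣRes = \frac{5 \pi \left(\omega + 1\right) e^{- \omega}}{2}

Case ω < 0 (upper half-plane, counterclockwise contour ⇒ F(ω) = +2πi·ΣRes):
  Res_{z = i} g(z) = \frac{5 i \left(\omega - 1\right) e^{\omega}}{4} (pole of order 2)
  F(ω) = 2πi·ΣRes = \frac{5 \pi \left(1 - \omega\right) e^{\omega}}{2}

Both cases combine into a single formula in |ω|:

F(ω) = \frac{5 \pi \left(\left|{\omega}\right| + 1\right) e^{- \left|{\omega}\right|}}{2}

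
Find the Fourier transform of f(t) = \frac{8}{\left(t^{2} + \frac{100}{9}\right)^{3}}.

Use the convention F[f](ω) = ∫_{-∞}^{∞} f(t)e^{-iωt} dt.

F(ω) = \frac{27 \pi \left(100 \omega^{2} + 90 \left|{\omega}\right| + 27\right) e^{- \frac{10 \left|{\omega}\right|}{3}}}{100000}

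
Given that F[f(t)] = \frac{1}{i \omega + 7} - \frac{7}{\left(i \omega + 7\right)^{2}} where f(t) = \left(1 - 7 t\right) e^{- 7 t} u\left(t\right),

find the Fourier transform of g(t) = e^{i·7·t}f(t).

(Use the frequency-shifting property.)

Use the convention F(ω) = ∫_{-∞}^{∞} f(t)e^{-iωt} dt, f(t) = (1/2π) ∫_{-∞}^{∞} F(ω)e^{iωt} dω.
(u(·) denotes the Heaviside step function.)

F[g](ω) = \frac{i \left(7 - \omega\right)}{\omega^{2} - 14 \omega \left(1 + i\right) + 98 i}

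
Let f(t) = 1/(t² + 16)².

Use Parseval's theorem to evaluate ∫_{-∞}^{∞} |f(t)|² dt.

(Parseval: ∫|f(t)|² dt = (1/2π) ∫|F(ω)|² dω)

∫|f(t)|² dt = \frac{5 \pi}{262144}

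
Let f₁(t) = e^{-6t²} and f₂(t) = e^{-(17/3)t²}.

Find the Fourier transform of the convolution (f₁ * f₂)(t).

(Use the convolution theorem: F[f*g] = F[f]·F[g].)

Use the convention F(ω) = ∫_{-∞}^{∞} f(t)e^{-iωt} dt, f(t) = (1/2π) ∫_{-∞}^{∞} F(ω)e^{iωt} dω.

F[f₁*f₂](ω) = \frac{\sqrt{34} \pi e^{- \frac{35 \omega^{2}}{408}}}{34}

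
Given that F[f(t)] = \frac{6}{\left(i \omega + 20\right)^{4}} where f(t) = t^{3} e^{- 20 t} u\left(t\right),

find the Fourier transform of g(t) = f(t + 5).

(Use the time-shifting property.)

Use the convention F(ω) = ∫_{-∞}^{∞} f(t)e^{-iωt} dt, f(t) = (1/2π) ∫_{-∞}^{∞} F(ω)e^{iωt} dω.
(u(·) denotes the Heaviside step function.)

F[g](ω) = \frac{6 e^{5 i \omega}}{\left(i \omega + 20\right)^{4}}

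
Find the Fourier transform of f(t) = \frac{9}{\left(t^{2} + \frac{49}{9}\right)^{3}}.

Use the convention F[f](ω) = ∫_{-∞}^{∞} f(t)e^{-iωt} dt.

F(ω) = \frac{243 \pi \left(49 \omega^{2} + 63 \left|{\omega}\right| + 27\right) e^{- \frac{7 \left|{\omega}\right|}{3}}}{134456}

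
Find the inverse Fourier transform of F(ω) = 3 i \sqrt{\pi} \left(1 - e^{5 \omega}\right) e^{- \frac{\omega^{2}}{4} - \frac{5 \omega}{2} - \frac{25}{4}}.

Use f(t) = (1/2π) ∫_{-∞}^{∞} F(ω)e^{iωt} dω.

f(t) = 6 e^{- t^{2}} \sin{\left(5 t \right)}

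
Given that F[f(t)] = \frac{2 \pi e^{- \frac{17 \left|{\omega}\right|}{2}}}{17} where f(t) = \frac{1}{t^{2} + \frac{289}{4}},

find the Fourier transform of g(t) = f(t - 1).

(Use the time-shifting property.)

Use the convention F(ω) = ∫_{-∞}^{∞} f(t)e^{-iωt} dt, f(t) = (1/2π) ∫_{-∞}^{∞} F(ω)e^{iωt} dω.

F[g](ω) = \frac{2 \pi e^{- i \omega - \frac{17 \left|{\omega}\right|}{2}}}{17}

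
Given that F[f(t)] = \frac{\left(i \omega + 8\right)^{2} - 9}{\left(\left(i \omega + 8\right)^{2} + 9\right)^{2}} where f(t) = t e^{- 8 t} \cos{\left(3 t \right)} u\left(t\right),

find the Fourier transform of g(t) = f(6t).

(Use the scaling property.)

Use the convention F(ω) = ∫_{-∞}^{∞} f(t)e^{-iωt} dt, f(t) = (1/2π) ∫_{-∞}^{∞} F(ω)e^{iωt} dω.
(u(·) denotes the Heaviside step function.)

F[g](ω) = \frac{6 \left(\left(i \omega + 48\right)^{2} - 324\right)}{\left(\left(i \omega + 48\right)^{2} + 324\right)^{2}}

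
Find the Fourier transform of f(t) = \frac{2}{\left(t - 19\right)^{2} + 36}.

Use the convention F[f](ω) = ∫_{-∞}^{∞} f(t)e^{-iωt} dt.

F(ω) = \frac{\pi e^{- 19 i \omega - 6 \left|{\omega}\right|}}{3}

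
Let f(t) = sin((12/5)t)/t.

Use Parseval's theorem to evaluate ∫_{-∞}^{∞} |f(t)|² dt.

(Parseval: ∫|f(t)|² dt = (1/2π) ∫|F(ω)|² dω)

∫|f(t)|² dt = \frac{12 \pi}{5}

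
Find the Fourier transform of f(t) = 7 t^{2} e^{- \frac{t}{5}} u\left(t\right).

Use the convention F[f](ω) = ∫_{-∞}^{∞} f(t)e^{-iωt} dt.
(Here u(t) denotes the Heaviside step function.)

F(ω) = \frac{1750}{\left(5 i \omega + 1\right)^{3}}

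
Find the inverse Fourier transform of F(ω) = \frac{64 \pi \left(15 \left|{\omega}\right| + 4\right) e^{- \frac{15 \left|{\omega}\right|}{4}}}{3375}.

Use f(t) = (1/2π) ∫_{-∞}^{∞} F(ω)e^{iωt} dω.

f(t) = \frac{8}{\left(t^{2} + \frac{225}{16}\right)^{2}}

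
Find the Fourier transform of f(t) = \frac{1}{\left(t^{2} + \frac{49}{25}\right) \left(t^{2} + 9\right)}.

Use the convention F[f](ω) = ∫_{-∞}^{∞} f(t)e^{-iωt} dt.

F(ω) = - \frac{25 \pi e^{- 3 \left|{\omega}\right|}}{528} + \frac{125 \pi e^{- \frac{7 \left|{\omega}\right|}{5}}}{1232}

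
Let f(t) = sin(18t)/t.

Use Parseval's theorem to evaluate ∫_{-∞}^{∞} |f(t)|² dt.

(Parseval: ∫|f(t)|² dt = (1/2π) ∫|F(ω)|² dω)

∫|f(t)|² dt = 18 \pi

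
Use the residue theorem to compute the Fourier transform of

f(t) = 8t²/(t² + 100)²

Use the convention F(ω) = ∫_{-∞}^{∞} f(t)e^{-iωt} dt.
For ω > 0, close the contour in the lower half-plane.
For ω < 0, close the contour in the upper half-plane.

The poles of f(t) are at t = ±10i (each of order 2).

Let g(z) = f(z)e^{-iωz}; for large |z| the factor e^{-iωz} decays in the lower half-plane when ω > 0 and in the upper half-plane when ω < 0.

Case ω > 0 (lower half-plane, clockwise contour ⇒ F(ω) = -2πi·ΣRes):
  Res_{z = - 10 i} g(z) = \frac{i \left(1 - 10 \omega\right) e^{- 10 \omega}}{5} (pole of order 2)
  F(ω) = -2πi·ΣRes = \frac{2 \pi \left(1 - 10 \omega\right) e^{- 10 \omega}}{5}

Case ω < 0 (upper half-plane, counterclockwise contour ⇒ F(ω) = +2πi·ΣRes):
  Res_{z = 10 i} g(z) = \frac{i \left(- 10 \omega - 1\right) e^{10 \omega}}{5} (pole of order 2)
  F(ω) = 2πi·ΣRes = \frac{2 \pi \left(10 \omega + 1\right) e^{10 \omega}}{5}

Both cases combine into a single formula in |ω|:

F(ω) = \frac{2 \pi \left(1 - 10 \left|{\omega}\right|\right) e^{- 10 \left|{\omega}\right|}}{5}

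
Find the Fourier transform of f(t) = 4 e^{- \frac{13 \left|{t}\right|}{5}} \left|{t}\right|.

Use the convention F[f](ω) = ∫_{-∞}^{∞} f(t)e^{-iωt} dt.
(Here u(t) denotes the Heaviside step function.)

F(ω) = \frac{200 \left(169 - 25 \omega^{2}\right)}{\left(25 \omega^{2} + 169\right)^{2}}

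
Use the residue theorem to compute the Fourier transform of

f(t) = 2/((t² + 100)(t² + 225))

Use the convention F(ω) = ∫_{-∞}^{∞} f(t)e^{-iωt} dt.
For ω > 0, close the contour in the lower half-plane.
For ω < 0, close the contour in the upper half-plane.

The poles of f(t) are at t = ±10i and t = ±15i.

Let g(z) = f(z)e^{-iωz}; for large |z| the factor e^{-iωz} decays in the lower half-plane when ω > 0 and in the upper half-plane when ω < 0.

Case ω > 0 (lower half-plane, clockwise contour ⇒ F(ω) = -2πi·ΣRes):
  Res_{z = - 10 i} g(z) = \frac{i e^{- 10 \omega}}{1250}
  Res_{z = - 15 i} g(z) = - \frac{i e^{- 15 \omega}}{1875}
  F(ω) = -2πi·ΣRes = \frac{\pi \left(3 e^{5 \omega} - 2\right) e^{- 15 \omega}}{1875}

Case ω < 0 (upper half-plane, counterclockwise contour ⇒ F(ω) = +2πi·ΣRes):
  Res_{z = 10 i} g(z) = - \frac{i e^{10 \omega}}{1250}
  Res_{z = 15 i} g(z) = \frac{i e^{15 \omega}}{1875}
  F(ω) = 2πi·ΣRes = \frac{\pi \left(3 - 2 e^{5 \omega}\right) e^{10 \omega}}{1875}

Both cases combine into a single formula in |ω|:

F(ω) = \frac{\pi \left(3 e^{5 \left|{\omega}\right|} - 2\right) e^{- 15 \left|{\omega}\right|}}{1875}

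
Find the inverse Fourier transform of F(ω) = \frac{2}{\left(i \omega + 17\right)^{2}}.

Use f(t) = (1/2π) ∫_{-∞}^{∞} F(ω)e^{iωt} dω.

f(t) = 2 t e^{- 17 t} u\left(t\right)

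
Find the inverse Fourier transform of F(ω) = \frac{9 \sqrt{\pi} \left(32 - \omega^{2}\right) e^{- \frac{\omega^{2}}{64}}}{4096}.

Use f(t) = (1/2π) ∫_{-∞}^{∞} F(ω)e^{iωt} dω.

f(t) = 9 t^{2} e^{- 16 t^{2}}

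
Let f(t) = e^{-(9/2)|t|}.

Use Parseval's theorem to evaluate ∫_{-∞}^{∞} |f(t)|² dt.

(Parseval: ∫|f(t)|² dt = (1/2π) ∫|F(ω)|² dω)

∫|f(t)|² dt = \frac{2}{9}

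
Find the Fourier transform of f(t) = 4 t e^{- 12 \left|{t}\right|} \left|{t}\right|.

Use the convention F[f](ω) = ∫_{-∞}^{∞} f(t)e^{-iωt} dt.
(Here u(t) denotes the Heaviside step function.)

F(ω) = \frac{16 i \omega \left(\omega^{2} - 432\right)}{\left(\omega^{2} + 144\right)^{3}}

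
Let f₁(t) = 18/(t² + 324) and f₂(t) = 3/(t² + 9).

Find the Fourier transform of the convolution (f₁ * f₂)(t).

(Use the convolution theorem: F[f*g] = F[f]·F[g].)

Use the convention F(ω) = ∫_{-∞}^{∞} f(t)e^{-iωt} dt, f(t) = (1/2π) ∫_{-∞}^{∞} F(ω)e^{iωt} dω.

F[f₁*f₂](ω) = \pi^{2} e^{- 21 \left|{\omega}\right|}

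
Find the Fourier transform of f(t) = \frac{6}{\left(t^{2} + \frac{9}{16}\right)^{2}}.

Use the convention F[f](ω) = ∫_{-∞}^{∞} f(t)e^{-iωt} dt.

F(ω) = \frac{16 \pi \left(3 \left|{\omega}\right| + 4\right) e^{- \frac{3 \left|{\omega}\right|}{4}}}{9}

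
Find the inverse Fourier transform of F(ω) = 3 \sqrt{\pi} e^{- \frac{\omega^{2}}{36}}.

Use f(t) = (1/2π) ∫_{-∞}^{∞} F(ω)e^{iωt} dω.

f(t) = 9 e^{- 9 t^{2}}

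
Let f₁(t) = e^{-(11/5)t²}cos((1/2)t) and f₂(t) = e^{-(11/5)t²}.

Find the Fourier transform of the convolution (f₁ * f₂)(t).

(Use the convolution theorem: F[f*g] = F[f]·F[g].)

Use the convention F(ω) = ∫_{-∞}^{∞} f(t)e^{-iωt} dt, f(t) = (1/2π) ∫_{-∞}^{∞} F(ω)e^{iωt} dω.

F[f₁*f₂](ω) = \frac{5 \pi \left(e^{\frac{5 \omega}{22}} + 1\right) e^{- \frac{5 \omega^{2}}{22} - \frac{5 \omega}{44} - \frac{5}{176}}}{22}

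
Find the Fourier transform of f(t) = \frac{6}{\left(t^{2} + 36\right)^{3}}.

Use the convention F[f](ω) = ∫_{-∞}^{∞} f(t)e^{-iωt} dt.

F(ω) = \frac{\pi \left(12 \omega^{2} + 6 \left|{\omega}\right| + 1\right) e^{- 6 \left|{\omega}\right|}}{3456}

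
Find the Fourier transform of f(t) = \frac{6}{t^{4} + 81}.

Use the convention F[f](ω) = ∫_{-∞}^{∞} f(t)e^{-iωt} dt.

F(ω) = \frac{2 \pi e^{- \frac{3 \sqrt{2} \left|{\omega}\right|}{2}} \sin{\left(\frac{3 \sqrt{2} \left|{\omega}\right|}{2} + \frac{\pi}{4} \right)}}{9}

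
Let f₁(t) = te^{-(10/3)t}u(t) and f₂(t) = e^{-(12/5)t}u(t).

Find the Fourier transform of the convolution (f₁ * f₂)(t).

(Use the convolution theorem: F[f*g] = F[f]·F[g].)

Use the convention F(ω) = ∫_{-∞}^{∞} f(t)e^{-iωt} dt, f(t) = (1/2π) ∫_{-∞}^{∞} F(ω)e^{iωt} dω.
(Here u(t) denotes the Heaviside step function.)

F[f₁*f₂](ω) = \frac{45}{\left(3 i \omega + 10\right)^{2} \left(5 i \omega + 12\right)}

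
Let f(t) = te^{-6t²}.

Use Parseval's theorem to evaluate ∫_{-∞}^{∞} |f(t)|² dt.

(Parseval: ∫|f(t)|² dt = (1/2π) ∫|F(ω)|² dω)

∫|f(t)|² dt = \frac{\sqrt{3} \sqrt{\pi}}{144}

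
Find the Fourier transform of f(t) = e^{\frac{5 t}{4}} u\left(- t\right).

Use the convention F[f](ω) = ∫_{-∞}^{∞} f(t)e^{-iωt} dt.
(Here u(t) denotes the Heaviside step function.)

F(ω) = - \frac{4}{4 i \omega - 5}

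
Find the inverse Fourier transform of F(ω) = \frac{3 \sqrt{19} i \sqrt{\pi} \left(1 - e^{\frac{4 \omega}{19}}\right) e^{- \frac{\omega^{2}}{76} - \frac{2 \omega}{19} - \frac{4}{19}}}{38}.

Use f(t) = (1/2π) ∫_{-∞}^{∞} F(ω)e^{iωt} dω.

f(t) = 3 e^{- 19 t^{2}} \sin{\left(4 t \right)}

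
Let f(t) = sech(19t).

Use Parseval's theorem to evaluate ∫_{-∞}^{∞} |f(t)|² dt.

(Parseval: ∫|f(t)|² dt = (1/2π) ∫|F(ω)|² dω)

∫|f(t)|² dt = \frac{2}{19}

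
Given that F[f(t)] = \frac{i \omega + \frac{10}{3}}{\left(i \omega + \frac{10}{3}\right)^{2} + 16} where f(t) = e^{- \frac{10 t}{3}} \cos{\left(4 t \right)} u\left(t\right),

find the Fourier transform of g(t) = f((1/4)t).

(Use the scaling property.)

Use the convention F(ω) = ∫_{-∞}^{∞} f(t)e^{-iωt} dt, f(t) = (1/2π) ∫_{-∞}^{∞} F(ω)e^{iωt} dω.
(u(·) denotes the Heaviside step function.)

F[g](ω) = \frac{6 \left(6 i \omega + 5\right)}{\left(6 i \omega + 5\right)^{2} + 36}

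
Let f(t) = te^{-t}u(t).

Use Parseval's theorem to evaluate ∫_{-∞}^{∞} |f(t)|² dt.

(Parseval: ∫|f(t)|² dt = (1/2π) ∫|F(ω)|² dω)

∫|f(t)|² dt = \frac{1}{4}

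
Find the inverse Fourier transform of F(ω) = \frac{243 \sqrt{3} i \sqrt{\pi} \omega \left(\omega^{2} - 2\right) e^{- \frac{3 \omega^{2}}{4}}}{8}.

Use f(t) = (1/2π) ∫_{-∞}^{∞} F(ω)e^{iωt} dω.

f(t) = 9 t^{3} e^{- \frac{t^{2}}{3}}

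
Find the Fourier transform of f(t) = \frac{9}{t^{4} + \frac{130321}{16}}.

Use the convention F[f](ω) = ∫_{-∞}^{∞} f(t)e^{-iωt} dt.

F(ω) = \frac{72 \pi e^{- \frac{19 \sqrt{2} \left|{\omega}\right|}{4}} \sin{\left(\frac{19 \sqrt{2} \left|{\omega}\right|}{4} + \frac{\pi}{4} \right)}}{6859}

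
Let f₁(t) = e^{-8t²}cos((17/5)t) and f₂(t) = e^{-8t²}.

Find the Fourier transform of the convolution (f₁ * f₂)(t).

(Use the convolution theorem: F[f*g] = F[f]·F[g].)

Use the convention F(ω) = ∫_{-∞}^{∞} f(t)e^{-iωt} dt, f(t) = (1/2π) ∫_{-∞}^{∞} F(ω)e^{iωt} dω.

F[f₁*f₂](ω) = \frac{\pi \left(e^{\frac{17 \omega}{40}} + 1\right) e^{- \frac{\omega^{2}}{16} - \frac{17 \omega}{80} - \frac{289}{800}}}{16}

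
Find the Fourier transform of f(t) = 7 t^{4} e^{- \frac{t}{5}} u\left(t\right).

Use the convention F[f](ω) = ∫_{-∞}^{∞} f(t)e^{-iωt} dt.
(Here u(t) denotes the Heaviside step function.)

F(ω) = \frac{525000}{\left(5 i \omega + 1\right)^{5}}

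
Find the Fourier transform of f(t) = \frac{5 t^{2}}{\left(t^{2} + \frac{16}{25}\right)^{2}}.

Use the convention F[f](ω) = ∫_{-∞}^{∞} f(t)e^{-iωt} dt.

F(ω) = \frac{5 \pi \left(5 - 4 \left|{\omega}\right|\right) e^{- \frac{4 \left|{\omega}\right|}{5}}}{8}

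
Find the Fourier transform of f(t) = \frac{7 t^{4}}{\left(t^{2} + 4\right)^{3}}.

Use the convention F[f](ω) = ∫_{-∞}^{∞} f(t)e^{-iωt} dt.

F(ω) = \frac{7 \pi \left(4 \omega^{2} - 10 \left|{\omega}\right| + 3\right) e^{- 2 \left|{\omega}\right|}}{16}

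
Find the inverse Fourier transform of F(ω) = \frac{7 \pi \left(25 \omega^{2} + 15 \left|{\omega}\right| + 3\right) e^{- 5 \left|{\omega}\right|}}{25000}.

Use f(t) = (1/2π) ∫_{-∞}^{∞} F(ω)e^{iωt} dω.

f(t) = \frac{7}{\left(t^{2} + 25\right)^{3}}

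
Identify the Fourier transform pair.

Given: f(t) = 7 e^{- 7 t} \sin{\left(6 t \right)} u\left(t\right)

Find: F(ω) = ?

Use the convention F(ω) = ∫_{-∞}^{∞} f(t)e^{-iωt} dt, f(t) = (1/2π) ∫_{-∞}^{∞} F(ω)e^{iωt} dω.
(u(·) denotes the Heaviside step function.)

F(ω) = \frac{42}{\left(i \omega + 7\right)^{2} + 36}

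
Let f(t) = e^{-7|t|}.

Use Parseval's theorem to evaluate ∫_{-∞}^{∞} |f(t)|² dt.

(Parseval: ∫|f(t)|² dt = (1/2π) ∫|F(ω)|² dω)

∫|f(t)|² dt = \frac{1}{7}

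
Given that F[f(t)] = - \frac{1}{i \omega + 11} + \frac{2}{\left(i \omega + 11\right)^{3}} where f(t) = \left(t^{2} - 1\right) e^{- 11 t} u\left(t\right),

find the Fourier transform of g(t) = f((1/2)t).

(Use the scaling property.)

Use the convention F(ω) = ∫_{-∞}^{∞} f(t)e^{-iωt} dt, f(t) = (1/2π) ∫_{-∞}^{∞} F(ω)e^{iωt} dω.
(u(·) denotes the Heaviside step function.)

F[g](ω) = \frac{2 \left(4 i \omega - \left(2 i \omega + 11\right)^{3} + 22\right)}{\left(2 i \omega + 11\right)^{4}}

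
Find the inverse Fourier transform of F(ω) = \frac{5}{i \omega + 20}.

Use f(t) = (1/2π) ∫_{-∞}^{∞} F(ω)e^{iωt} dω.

f(t) = 5 e^{- 20 t} u\left(t\right)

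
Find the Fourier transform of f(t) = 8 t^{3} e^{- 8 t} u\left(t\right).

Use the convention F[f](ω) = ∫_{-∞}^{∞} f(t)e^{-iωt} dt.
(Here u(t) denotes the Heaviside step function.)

F(ω) = \frac{48}{\left(i \omega + 8\right)^{4}}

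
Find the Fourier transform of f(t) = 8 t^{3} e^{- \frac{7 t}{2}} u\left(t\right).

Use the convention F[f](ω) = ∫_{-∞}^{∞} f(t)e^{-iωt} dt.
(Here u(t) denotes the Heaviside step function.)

F(ω) = \frac{768}{\left(2 i \omega + 7\right)^{4}}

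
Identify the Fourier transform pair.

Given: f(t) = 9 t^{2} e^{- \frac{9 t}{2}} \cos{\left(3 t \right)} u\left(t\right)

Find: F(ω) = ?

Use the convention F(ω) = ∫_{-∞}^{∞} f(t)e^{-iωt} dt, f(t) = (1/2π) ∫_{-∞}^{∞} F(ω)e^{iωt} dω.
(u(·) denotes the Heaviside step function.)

F(ω) = \frac{144 \left(- 216 i \omega + \left(2 i \omega + 9\right)^{3} - 972\right)}{\left(\left(2 i \omega + 9\right)^{2} + 36\right)^{3}}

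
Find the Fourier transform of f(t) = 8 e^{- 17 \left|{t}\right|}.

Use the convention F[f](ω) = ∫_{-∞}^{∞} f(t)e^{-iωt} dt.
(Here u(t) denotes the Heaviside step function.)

F(ω) = \frac{272}{\omega^{2} + 289}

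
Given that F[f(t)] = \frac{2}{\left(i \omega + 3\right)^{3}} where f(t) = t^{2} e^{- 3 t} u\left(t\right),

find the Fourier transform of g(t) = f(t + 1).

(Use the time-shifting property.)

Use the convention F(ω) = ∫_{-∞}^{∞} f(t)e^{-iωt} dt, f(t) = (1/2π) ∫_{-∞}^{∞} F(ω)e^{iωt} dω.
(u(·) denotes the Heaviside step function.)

F[g](ω) = \frac{2 e^{i \omega}}{\left(i \omega + 3\right)^{3}}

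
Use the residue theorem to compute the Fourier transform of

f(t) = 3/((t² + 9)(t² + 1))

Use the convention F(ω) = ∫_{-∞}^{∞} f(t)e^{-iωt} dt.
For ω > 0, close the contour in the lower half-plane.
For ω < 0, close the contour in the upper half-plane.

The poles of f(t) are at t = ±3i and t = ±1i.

Let g(z) = f(z)e^{-iωz}; for large |z| the factor e^{-iωz} decays in the lower half-plane when ω > 0 and in the upper half-plane when ω < 0.

Case ω > 0 (lower half-plane, clockwise contour ⇒ F(ω) = -2πi·ΣRes):
  Res_{z = - 3 i} g(z) = - \frac{i e^{- 3 \omega}}{16}
  Res_{z = - i} g(z) = \frac{3 i e^{- \omega}}{16}
  F(ω) = -2πi·ΣRes = \frac{\pi \left(3 e^{2 \omega} - 1\right) e^{- 3 \omega}}{8}

Case ω < 0 (upper half-plane, counterclockwise contour ⇒ F(ω) = +2πi·ΣRes):
  Res_{z = 3 i} g(z) = \frac{i e^{3 \omega}}{16}
  Res_{z = i} g(z) = - \frac{3 i e^{\omega}}{16}
  F(ω) = 2πi·ΣRes = \frac{\pi \left(3 - e^{2 \omega}\right) e^{\omega}}{8}

Both cases combine into a single formula in |ω|:

F(ω) = \frac{\pi \left(3 e^{2 \left|{\omega}\right|} - 1\right) e^{- 3 \left|{\omega}\right|}}{8}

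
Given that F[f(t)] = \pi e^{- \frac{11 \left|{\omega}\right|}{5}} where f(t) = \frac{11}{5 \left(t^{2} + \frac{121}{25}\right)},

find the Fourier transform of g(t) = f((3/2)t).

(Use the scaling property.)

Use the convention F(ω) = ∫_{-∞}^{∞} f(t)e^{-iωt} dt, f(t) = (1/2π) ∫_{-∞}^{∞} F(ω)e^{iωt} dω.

F[g](ω) = \frac{2 \pi e^{- \frac{22 \left|{\omega}\right|}{15}}}{3}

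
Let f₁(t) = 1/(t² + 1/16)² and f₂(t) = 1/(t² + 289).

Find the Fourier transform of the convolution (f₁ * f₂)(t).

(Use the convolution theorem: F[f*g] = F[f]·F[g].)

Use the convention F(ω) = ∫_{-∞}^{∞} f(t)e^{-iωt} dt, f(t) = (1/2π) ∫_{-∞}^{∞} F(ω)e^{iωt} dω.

F[f₁*f₂](ω) = \frac{8 \pi^{2} \left(\left|{\omega}\right| + 4\right) e^{- \frac{69 \left|{\omega}\right|}{4}}}{17}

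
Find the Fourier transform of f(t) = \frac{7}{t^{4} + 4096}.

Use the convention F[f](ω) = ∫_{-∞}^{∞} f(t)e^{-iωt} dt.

F(ω) = \frac{7 \pi e^{- 4 \sqrt{2} \left|{\omega}\right|} \sin{\left(4 \sqrt{2} \left|{\omega}\right| + \frac{\pi}{4} \right)}}{512}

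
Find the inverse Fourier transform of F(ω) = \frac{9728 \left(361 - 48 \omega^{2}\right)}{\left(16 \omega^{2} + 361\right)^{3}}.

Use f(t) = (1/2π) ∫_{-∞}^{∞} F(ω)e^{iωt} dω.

f(t) = 2 t^{2} e^{- \frac{19 \left|{t}\right|}{4}}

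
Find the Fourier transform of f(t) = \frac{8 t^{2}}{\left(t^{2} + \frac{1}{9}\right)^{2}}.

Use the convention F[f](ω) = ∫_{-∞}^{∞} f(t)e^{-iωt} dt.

F(ω) = 4 \pi \left(3 - \left|{\omega}\right|\right) e^{- \frac{\left|{\omega}\right|}{3}}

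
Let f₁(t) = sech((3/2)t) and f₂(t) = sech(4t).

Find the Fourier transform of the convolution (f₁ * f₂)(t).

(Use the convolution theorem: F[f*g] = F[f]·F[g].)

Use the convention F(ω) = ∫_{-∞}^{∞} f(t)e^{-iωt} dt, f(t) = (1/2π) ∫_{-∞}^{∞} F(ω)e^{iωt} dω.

F[f₁*f₂](ω) = \frac{\pi^{2}}{6 \cosh{\left(\frac{\pi \omega}{8} \right)} \cosh{\left(\frac{\pi \omega}{3} \right)}}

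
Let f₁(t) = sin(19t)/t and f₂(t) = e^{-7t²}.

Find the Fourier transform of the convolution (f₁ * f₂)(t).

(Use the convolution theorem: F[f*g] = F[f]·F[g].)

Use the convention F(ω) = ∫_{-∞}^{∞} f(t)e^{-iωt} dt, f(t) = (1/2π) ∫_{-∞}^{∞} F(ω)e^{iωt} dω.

F[f₁*f₂](ω) = \begin{cases} \frac{\sqrt{7} \pi^{\frac{3}{2}} e^{- \frac{\omega^{2}}{28}}}{7} & \text{for}\: \omega > -19 \wedge \omega < 19 \\0 & \text{otherwise} \end{cases}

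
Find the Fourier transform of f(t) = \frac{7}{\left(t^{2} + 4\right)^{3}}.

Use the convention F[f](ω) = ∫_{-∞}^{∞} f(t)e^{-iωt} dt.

F(ω) = \frac{7 \pi \left(4 \omega^{2} + 6 \left|{\omega}\right| + 3\right) e^{- 2 \left|{\omega}\right|}}{256}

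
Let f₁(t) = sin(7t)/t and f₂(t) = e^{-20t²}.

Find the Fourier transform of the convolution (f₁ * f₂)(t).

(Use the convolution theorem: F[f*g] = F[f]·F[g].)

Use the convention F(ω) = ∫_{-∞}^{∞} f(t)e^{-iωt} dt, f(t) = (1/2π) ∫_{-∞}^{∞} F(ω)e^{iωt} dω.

F[f₁*f₂](ω) = \begin{cases} \frac{\sqrt{5} \pi^{\frac{3}{2}} e^{- \frac{\omega^{2}}{80}}}{10} & \text{for}\: \omega > -7 \wedge \omega < 7 \\0 & \text{otherwise} \end{cases}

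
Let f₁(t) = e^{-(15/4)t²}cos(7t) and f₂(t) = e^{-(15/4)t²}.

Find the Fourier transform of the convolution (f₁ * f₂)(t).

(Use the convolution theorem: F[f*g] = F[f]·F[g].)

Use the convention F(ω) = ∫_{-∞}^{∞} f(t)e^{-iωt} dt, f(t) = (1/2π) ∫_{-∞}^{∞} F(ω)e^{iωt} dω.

F[f₁*f₂](ω) = \frac{2 \pi \left(e^{\frac{28 \omega}{15}} + 1\right) e^{- \frac{2 \omega^{2}}{15} - \frac{14 \omega}{15} - \frac{49}{15}}}{15}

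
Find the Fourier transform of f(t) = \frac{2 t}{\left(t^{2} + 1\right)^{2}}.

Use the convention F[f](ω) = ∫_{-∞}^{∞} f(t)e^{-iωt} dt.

F(ω) = - i \pi \omega e^{- \left|{\omega}\right|}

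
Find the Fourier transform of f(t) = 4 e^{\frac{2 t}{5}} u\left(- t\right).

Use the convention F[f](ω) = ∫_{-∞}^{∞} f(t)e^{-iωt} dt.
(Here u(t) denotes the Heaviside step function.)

F(ω) = - \frac{20}{5 i \omega - 2}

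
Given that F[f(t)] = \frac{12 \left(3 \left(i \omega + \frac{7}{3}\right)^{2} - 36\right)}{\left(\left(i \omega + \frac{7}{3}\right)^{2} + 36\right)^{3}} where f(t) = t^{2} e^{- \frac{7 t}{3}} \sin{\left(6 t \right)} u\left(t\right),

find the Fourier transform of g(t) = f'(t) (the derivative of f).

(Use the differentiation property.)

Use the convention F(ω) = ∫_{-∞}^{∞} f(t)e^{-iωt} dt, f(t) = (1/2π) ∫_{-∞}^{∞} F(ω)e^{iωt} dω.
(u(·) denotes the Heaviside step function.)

F[g](ω) = \frac{2916 i \omega \left(\left(3 i \omega + 7\right)^{2} - 108\right)}{\left(\left(3 i \omega + 7\right)^{2} + 324\right)^{3}}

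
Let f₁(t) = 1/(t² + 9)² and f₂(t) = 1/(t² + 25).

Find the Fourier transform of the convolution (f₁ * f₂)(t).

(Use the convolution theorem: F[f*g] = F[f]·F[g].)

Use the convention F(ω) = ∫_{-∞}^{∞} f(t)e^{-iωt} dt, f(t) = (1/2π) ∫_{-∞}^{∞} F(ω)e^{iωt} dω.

F[f₁*f₂](ω) = \frac{\pi^{2} \left(3 \left|{\omega}\right| + 1\right) e^{- 8 \left|{\omega}\right|}}{270}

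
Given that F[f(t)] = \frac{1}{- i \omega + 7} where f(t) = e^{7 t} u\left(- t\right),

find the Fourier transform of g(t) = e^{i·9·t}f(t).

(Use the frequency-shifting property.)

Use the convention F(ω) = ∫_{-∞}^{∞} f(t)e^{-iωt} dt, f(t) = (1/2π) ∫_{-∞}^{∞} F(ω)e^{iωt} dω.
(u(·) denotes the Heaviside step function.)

F[g](ω) = \frac{i}{\omega - 9 + 7 i}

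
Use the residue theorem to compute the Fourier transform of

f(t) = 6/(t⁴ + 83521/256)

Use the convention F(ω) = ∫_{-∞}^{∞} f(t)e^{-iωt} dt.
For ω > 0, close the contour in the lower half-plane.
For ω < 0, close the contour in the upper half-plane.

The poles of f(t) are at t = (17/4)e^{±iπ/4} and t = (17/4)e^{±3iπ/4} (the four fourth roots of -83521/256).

Let g(z) = f(z)e^{-iωz}; for large |z| the factor e^{-iωz} decays in the lower half-plane when ω > 0 and in the upper half-plane when ω < 0.

Case ω > 0 (lower half-plane, clockwise contour ⇒ F(ω) = -2πi·ΣRes):
  Res_{z = - \frac{17 \sqrt{2}}{8} - \frac{17 \sqrt{2} i}{8}} g(z) = \frac{48 \sqrt{2} \left(1 + i\right) e^{\frac{17 \sqrt{2} \omega \left(-1 + i\right)}{8}}}{4913}
  Res_{z = \frac{17 \sqrt{2}}{8} - \frac{17 \sqrt{2} i}{8}} g(z) = \frac{48 \sqrt{2} \left(-1 + i\right) e^{- \frac{17 \sqrt{2} \omega \left(1 + i\right)}{8}}}{4913}
  F(ω) = -2πi·ΣRes = \frac{96 \sqrt{2} \pi \left(\left(1 - i\right) e^{\frac{17 \sqrt{2} i \omega}{4}} + 1 + i\right) e^{- \frac{17 \sqrt{2} \omega \left(1 + i\right)}{8}}}{4913} = \frac{384 \pi e^{- \frac{17 \sqrt{2} \omega}{8}} \sin{\left(\frac{17 \sqrt{2} \omega}{8} + \frac{\pi}{4} \right)}}{4913}

Case ω < 0 (upper half-plane, counterclockwise contour ⇒ F(ω) = +2πi·ΣRes):
  Res_{z = \frac{17 \sqrt{2}}{8} + \frac{17 \sqrt{2} i}{8}} g(z) = - \frac{48 \sqrt{2} \left(1 + i\right) e^{\frac{17 \sqrt{2} \omega \left(1 - i\right)}{8}}}{4913}
  Res_{z = - \frac{17 \sqrt{2}}{8} + \frac{17 \sqrt{2} i}{8}} g(z) = \frac{48 \sqrt{2} \left(1 - i\right) e^{\frac{17 \sqrt{2} \omega \left(1 + i\right)}{8}}}{4913}
  F(ω) = 2πi·ΣRes = - \frac{96 \sqrt{2} i \pi \left(\left(1 + i\right) e^{\frac{17 \sqrt{2} \omega \left(1 - i\right)}{8}} - \left(1 - i\right) e^{\frac{17 \sqrt{2} \omega \left(1 + i\right)}{8}}\right)}{4913} = \frac{384 \pi e^{\frac{17 \sqrt{2} \omega}{8}} \cos{\left(\frac{17 \sqrt{2} \omega}{8} + \frac{\pi}{4} \right)}}{4913}

Both cases combine into a single formula in |ω|:

F(ω) = \frac{384 \pi e^{- \frac{17 \sqrt{2} \left|{\omega}\right|}{8}} \sin{\left(\frac{17 \sqrt{2} \left|{\omega}\right|}{8} + \frac{\pi}{4} \right)}}{4913}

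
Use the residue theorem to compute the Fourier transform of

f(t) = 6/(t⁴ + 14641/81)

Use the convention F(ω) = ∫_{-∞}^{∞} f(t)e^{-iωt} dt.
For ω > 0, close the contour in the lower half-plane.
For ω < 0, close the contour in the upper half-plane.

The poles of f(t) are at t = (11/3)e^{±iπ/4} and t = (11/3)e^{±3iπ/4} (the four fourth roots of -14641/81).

Let g(z) = f(z)e^{-iωz}; for large |z| the factor e^{-iωz} decays in the lower half-plane when ω > 0 and in the upper half-plane when ω < 0.

Case ω > 0 (lower half-plane, clockwise contour ⇒ F(ω) = -2πi·ΣRes):
  Res_{z = - \frac{11 \sqrt{2}}{6} - \frac{11 \sqrt{2} i}{6}} g(z) = \frac{81 \sqrt{2} i \left(1 - i\right) e^{\frac{11 \sqrt{2} \omega \left(-1 + i\right)}{6}}}{5324}
  Res_{z = \frac{11 \sqrt{2}}{6} - \frac{11 \sqrt{2} i}{6}} g(z) = \frac{81 \sqrt{2} i \left(1 + i\right) e^{- \frac{11 \sqrt{2} \omega \left(1 + i\right)}{6}}}{5324}
  F(ω) = -2πi·ΣRes = \frac{81 \sqrt{2} \pi \left(1 - i\right) \left(e^{\frac{11 \sqrt{2} i \omega}{3}} + i\right) e^{- \frac{11 \sqrt{2} \omega \left(1 + i\right)}{6}}}{2662} = \frac{162 \pi e^{- \frac{11 \sqrt{2} \omega}{6}} \sin{\left(\frac{11 \sqrt{2} \omega}{6} + \frac{\pi}{4} \right)}}{1331}

Case ω < 0 (upper half-plane, counterclockwise contour ⇒ F(ω) = +2πi·ΣRes):
  Res_{z = \frac{11 \sqrt{2}}{6} + \frac{11 \sqrt{2} i}{6}} g(z) = \frac{81 \sqrt{2} i \left(-1 + i\right) e^{\frac{11 \sqrt{2} \omega \left(1 - i\right)}{6}}}{5324}
  Res_{z = - \frac{11 \sqrt{2}}{6} + \frac{11 \sqrt{2} i}{6}} g(z) = \frac{81 \sqrt{2} \left(1 - i\right) e^{\frac{11 \sqrt{2} \omega \left(1 + i\right)}{6}}}{5324}
  F(ω) = 2πi·ΣRes = - \frac{81 \sqrt{2} i \pi \left(i \left(1 - i\right) e^{\frac{11 \sqrt{2} \omega \left(1 - i\right)}{6}} - \left(1 - i\right) e^{\frac{11 \sqrt{2} \omega \left(1 + i\right)}{6}}\right)}{2662} = \frac{162 \pi e^{\frac{11 \sqrt{2} \omega}{6}} \cos{\left(\frac{11 \sqrt{2} \omega}{6} + \frac{\pi}{4} \right)}}{1331}

Both cases combine into a single formula in |ω|:

F(ω) = \frac{162 \pi e^{- \frac{11 \sqrt{2} \left|{\omega}\right|}{6}} \sin{\left(\frac{11 \sqrt{2} \left|{\omega}\right|}{6} + \frac{\pi}{4} \right)}}{1331}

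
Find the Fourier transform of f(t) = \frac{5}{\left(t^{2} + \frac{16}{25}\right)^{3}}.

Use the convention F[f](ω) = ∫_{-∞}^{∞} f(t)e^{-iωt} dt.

F(ω) = \frac{625 \pi \left(16 \omega^{2} + 60 \left|{\omega}\right| + 75\right) e^{- \frac{4 \left|{\omega}\right|}{5}}}{8192}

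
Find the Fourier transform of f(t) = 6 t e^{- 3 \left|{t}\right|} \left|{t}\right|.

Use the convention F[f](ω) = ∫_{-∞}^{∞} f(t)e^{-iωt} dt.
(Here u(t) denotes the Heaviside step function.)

F(ω) = \frac{24 i \omega \left(\omega^{2} - 27\right)}{\left(\omega^{2} + 9\right)^{3}}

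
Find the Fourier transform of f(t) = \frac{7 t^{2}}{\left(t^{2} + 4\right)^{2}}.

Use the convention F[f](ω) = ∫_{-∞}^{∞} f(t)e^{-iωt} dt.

F(ω) = \frac{7 \pi \left(1 - 2 \left|{\omega}\right|\right) e^{- 2 \left|{\omega}\right|}}{4}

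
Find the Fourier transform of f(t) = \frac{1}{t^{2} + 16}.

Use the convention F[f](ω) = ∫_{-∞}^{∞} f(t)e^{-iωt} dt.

F(ω) = \frac{\pi e^{- 4 \left|{\omega}\right|}}{4}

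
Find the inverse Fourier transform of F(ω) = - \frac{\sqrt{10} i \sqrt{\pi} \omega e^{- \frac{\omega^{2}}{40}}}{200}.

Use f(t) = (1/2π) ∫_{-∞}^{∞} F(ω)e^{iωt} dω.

f(t) = t e^{- 10 t^{2}}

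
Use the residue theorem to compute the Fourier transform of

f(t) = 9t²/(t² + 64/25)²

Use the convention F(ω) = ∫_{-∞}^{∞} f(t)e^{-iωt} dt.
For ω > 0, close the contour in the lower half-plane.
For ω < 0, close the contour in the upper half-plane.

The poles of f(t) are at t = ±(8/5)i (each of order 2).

Let g(z) = f(z)e^{-iωz}; for large |z| the factor e^{-iωz} decays in the lower half-plane when ω > 0 and in the upper half-plane when ω < 0.

Case ω > 0 (lower half-plane, clockwise contour ⇒ F(ω) = -2πi·ΣRes):
  Res_{z = - \frac{8 i}{5}} g(z) = \frac{9 i \left(5 - 8 \omega\right) e^{- \frac{8 \omega}{5}}}{32} (pole of order 2)
  F(ω) = -2πi·ΣRes = \frac{9 \pi \left(5 - 8 \omega\right) e^{- \frac{8 \omega}{5}}}{16}

Case ω < 0 (upper half-plane, counterclockwise contour ⇒ F(ω) = +2πi·ΣRes):
  Res_{z = \frac{8 i}{5}} g(z) = \frac{9 i \left(- 8 \omega - 5\right) e^{\frac{8 \omega}{5}}}{32} (pole of order 2)
  F(ω) = 2πi·ΣRes = \frac{9 \pi \left(8 \omega + 5\right) e^{\frac{8 \omega}{5}}}{16}

Both cases combine into a single formula in |ω|:

F(ω) = \frac{9 \pi \left(5 - 8 \left|{\omega}\right|\right) e^{- \frac{8 \left|{\omega}\right|}{5}}}{16}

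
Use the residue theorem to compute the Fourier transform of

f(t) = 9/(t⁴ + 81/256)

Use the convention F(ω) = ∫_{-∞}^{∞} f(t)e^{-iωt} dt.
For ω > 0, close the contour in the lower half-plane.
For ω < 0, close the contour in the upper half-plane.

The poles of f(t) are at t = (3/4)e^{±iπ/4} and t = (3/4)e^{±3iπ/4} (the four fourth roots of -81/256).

Let g(z) = f(z)e^{-iωz}; for large |z| the factor e^{-iωz} decays in the lower half-plane when ω > 0 and in the upper half-plane when ω < 0.

Case ω > 0 (lower half-plane, clockwise contour ⇒ F(ω) = -2πi·ΣRes):
  Res_{z = - \frac{3 \sqrt{2}}{8} - \frac{3 \sqrt{2} i}{8}} g(z) = \frac{8 \sqrt{2} \left(1 + i\right) e^{\frac{3 \sqrt{2} \omega \left(-1 + i\right)}{8}}}{3}
  Res_{z = \frac{3 \sqrt{2}}{8} - \frac{3 \sqrt{2} i}{8}} g(z) = \frac{8 \sqrt{2} \left(-1 + i\right) e^{- \frac{3 \sqrt{2} \omega \left(1 + i\right)}{8}}}{3}
  F(ω) = -2πi·ΣRes = \frac{16 \sqrt{2} \pi \left(\left(1 - i\right) e^{\frac{3 \sqrt{2} i \omega}{4}} + 1 + i\right) e^{- \frac{3 \sqrt{2} \omega \left(1 + i\right)}{8}}}{3} = \frac{64 \pi e^{- \frac{3 \sqrt{2} \omega}{8}} \sin{\left(\frac{3 \sqrt{2} \omega}{8} + \frac{\pi}{4} \right)}}{3}

Case ω < 0 (upper half-plane, counterclockwise contour ⇒ F(ω) = +2πi·ΣRes):
  Res_{z = \frac{3 \sqrt{2}}{8} + \frac{3 \sqrt{2} i}{8}} g(z) = - \frac{8 \sqrt{2} \left(1 + i\right) e^{\frac{3 \sqrt{2} \omega \left(1 - i\right)}{8}}}{3}
  Res_{z = - \frac{3 \sqrt{2}}{8} + \frac{3 \sqrt{2} i}{8}} g(z) = \frac{8 \sqrt{2} \left(1 - i\right) e^{\frac{3 \sqrt{2} \omega \left(1 + i\right)}{8}}}{3}
  F(ω) = 2πi·ΣRes = - \frac{16 \sqrt{2} i \pi \left(\left(1 + i\right) e^{\frac{3 \sqrt{2} \omega \left(1 - i\right)}{8}} - \left(1 - i\right) e^{\frac{3 \sqrt{2} \omega \left(1 + i\right)}{8}}\right)}{3} = \frac{64 \pi e^{\frac{3 \sqrt{2} \omega}{8}} \cos{\left(\frac{3 \sqrt{2} \omega}{8} + \frac{\pi}{4} \right)}}{3}

Both cases combine into a single formula in |ω|:

F(ω) = \frac{64 \pi e^{- \frac{3 \sqrt{2} \left|{\omega}\right|}{8}} \sin{\left(\frac{3 \sqrt{2} \left|{\omega}\right|}{8} + \frac{\pi}{4} \right)}}{3}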